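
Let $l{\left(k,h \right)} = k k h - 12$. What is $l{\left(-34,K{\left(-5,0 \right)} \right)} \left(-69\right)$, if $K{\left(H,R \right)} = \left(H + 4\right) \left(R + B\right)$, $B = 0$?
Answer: $828$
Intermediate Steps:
$K{\left(H,R \right)} = R \left(4 + H\right)$ ($K{\left(H,R \right)} = \left(H + 4\right) \left(R + 0\right) = \left(4 + H\right) R = R \left(4 + H\right)$)
$l{\left(k,h \right)} = -12 + h k^{2}$ ($l{\left(k,h \right)} = k^{2} h - 12 = h k^{2} - 12 = -12 + h k^{2}$)
$l{\left(-34,K{\left(-5,0 \right)} \right)} \left(-69\right) = \left(-12 + 0 \left(4 - 5\right) \left(-34\right)^{2}\right) \left(-69\right) = \left(-12 + 0 \left(-1\right) 1156\right) \left(-69\right) = \left(-12 + 0 \cdot 1156\right) \left(-69\right) = \left(-12 + 0\right) \left(-69\right) = \left(-12\right) \left(-69\right) = 828$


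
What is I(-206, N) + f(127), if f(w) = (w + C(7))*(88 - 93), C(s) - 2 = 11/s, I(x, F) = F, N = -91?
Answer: -5207/7 ≈ -743.86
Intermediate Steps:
C(s) = 2 + 11/s
f(w) = -125/7 - 5*w (f(w) = (w + (2 + 11/7))*(88 - 93) = (w + (2 + 11*(1/7)))*(-5) = (w + (2 + 11/7))*(-5) = (w + 25/7)*(-5) = (25/7 + w)*(-5) = -125/7 - 5*w)
I(-206, N) + f(127) = -91 + (-125/7 - 5*127) = -91 + (-125/7 - 635) = -91 - 4570/7 = -5207/7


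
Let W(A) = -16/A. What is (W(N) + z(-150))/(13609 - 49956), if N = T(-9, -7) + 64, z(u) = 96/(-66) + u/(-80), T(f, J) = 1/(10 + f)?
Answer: -997/207904840 ≈ -4.7955e-6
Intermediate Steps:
z(u) = -16/11 - u/80 (z(u) = 96*(-1/66) + u*(-1/80) = -16/11 - u/80)
N = 65 (N = 1/(10 - 9) + 64 = 1/1 + 64 = 1 + 64 = 65)
(W(N) + z(-150))/(13609 - 49956) = (-16/65 + (-16/11 - 1/80*(-150)))/(13609 - 49956) = (-16*1/65 + (-16/11 + 15/8))/(-36347) = (-16/65 + 37/88)*(-1/36347) = (997/5720)*(-1/36347) = -997/207904840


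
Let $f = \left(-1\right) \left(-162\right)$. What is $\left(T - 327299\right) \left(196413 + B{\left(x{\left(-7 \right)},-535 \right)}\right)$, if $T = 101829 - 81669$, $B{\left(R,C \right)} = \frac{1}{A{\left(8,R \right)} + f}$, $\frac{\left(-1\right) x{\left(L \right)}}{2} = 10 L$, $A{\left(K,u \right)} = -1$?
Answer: $- \frac{1387500169238}{23} \approx -6.0326 \cdot 10^{10}$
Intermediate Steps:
$x{\left(L \right)} = - 20 L$ ($x{\left(L \right)} = - 2 \cdot 10 L = - 20 L$)
$f = 162$
$B{\left(R,C \right)} = \frac{1}{161}$ ($B{\left(R,C \right)} = \frac{1}{-1 + 162} = \frac{1}{161}$)
$T = 20160$
$\left(T - 327299\right) \left(196413 + B{\left(x{\left(-7 \right)},-535 \right)}\right) = \left(20160 - 327299\right) \left(196413 + \frac{1}{161}\right) = \left(-307139\right) \frac{31622494}{161} = - \frac{1387500169238}{23}$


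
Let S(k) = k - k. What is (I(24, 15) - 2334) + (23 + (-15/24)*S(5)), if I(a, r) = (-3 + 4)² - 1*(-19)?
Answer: -2291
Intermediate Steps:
I(a, r) = 20 (I(a, r) = 1² + 19 = 1 + 19 = 20)
S(k) = 0
(I(24, 15) - 2334) + (23 + (-15/24)*S(5)) = (20 - 2334) + (23 - 15/24*0) = -2314 + (23 - 15*1/24*0) = -2314 + (23 - 5/8*0) = -2314 + (23 + 0) = -2314 + 23 = -2291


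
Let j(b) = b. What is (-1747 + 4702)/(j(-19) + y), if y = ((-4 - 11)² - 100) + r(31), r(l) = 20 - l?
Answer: 591/19 ≈ 31.105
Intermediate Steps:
y = 114 (y = ((-4 - 11)² - 100) + (20 - 1*31) = ((-15)² - 100) + (20 - 31) = (225 - 100) - 11 = 125 - 11 = 114)
(-1747 + 4702)/(j(-19) + y) = (-1747 + 4702)/(-19 + 114) = 2955/95 = 2955*(1/95) = 591/19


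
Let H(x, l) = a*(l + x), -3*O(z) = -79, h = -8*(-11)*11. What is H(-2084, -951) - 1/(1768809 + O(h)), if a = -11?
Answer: 177157702807/5306506 ≈ 33385.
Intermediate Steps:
h = 968 (h = 88*11 = 968)
O(z) = 79/3 (O(z) = -⅓*(-79) = 79/3)
H(x, l) = -11*l - 11*x (H(x, l) = -11*(l + x) = -11*l - 11*x)
H(-2084, -951) - 1/(1768809 + O(h)) = (-11*(-951) - 11*(-2084)) - 1/(1768809 + 79/3) = (10461 + 22924) - 1/5306506/3 = 33385 - 1*3/5306506 = 33385 - 3/5306506 = 177157702807/5306506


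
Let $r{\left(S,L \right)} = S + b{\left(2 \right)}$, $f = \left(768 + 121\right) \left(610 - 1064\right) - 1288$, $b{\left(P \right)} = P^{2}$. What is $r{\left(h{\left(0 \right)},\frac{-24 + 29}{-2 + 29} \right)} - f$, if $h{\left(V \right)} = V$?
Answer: $404898$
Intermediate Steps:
$f = -404894$ ($f = 889 \left(-454\right) - 1288 = -403606 - 1288 = -404894$)
$r{\left(S,L \right)} = 4 + S$ ($r{\left(S,L \right)} = S + 2^{2} = S + 4 = 4 + S$)
$r{\left(h{\left(0 \right)},\frac{-24 + 29}{-2 + 29} \right)} - f = \left(4 + 0\right) - -404894 = 4 + 404894 = 404898$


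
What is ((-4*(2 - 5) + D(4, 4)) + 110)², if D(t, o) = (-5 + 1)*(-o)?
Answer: 19044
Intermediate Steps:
D(t, o) = 4*o (D(t, o) = -(-4)*o = 4*o)
((-4*(2 - 5) + D(4, 4)) + 110)² = ((-4*(2 - 5) + 4*4) + 110)² = ((-4*(-3) + 16) + 110)² = ((12 + 16) + 110)² = (28 + 110)² = 138² = 19044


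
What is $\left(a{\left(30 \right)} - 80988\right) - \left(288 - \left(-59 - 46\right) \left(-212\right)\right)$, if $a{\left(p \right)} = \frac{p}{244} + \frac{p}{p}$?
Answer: $- \frac{7199815}{122} \approx -59015.0$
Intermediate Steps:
$a{\left(p \right)} = 1 + \frac{p}{244}$ ($a{\left(p \right)} = p \frac{1}{244} + 1 = \frac{p}{244} + 1 = 1 + \frac{p}{244}$)
$\left(a{\left(30 \right)} - 80988\right) - \left(288 - \left(-59 - 46\right) \left(-212\right)\right) = \left(\left(1 + \frac{1}{244} \cdot 30\right) - 80988\right) - \left(288 - \left(-59 - 46\right) \left(-212\right)\right) = \left(\left(1 + \frac{15}{122}\right) - 80988\right) - \left(288 - \left(-59 - 46\right) \left(-212\right)\right) = \left(\frac{137}{122} - 80988\right) - -21972 = - \frac{9880399}{122} + \left(-288 + 22260\right) = - \frac{9880399}{122} + 21972 = - \frac{7199815}{122}$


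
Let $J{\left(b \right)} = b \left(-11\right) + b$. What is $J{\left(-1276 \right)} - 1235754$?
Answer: $-1222994$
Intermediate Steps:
$J{\left(b \right)} = - 10 b$ ($J{\left(b \right)} = - 11 b + b = - 10 b$)
$J{\left(-1276 \right)} - 1235754 = \left(-10\right) \left(-1276\right) - 1235754 = 12760 - 1235754 = -1222994$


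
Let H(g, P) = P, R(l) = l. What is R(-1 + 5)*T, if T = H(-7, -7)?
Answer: -28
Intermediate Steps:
T = -7
R(-1 + 5)*T = (-1 + 5)*(-7) = 4*(-7) = -28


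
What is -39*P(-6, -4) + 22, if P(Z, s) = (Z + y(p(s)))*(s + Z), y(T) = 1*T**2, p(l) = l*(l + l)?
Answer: 397042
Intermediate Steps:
p(l) = 2*l**2 (p(l) = l*(2*l) = 2*l**2)
y(T) = T**2
P(Z, s) = (Z + s)*(Z + 4*s**4) (P(Z, s) = (Z + (2*s**2)**2)*(s + Z) = (Z + 4*s**4)*(Z + s) = (Z + s)*(Z + 4*s**4))
-39*P(-6, -4) + 22 = -39*((-6)**2 + 4*(-4)**5 - 6*(-4) + 4*(-6)*(-4)**4) + 22 = -39*(36 + 4*(-1024) + 24 + 4*(-6)*256) + 22 = -39*(36 - 4096 + 24 - 6144) + 22 = -39*(-10180) + 22 = 397020 + 22 = 397042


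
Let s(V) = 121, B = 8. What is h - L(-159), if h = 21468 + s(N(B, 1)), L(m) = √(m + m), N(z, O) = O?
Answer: 21589 - I*√318 ≈ 21589.0 - 17.833*I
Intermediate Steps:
L(m) = √2*√m (L(m) = √(2*m) = √2*√m)
h = 21589 (h = 21468 + 121 = 21589)
h - L(-159) = 21589 - √2*√(-159) = 21589 - √2*I*√159 = 21589 - I*√318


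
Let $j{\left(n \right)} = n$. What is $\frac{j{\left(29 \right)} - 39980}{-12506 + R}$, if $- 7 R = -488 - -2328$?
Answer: $\frac{93219}{29794} \approx 3.1288$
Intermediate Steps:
$R = - \frac{1840}{7}$ ($R = - \frac{-488 - -2328}{7} = - \frac{-488 + 2328}{7} = \left(- \frac{1}{7}\right) 1840 = - \frac{1840}{7} \approx -262.86$)
$\frac{j{\left(29 \right)} - 39980}{-12506 + R} = \frac{29 - 39980}{-12506 - \frac{1840}{7}} = - \frac{39951}{- \frac{89382}{7}} = \left(-39951\right) \left(- \frac{7}{89382}\right) = \frac{93219}{29794}$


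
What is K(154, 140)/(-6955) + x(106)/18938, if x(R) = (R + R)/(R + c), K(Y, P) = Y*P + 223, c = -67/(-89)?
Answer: -1959641306257/625706359395 ≈ -3.1319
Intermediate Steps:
c = 67/89 (c = -67*(-1/89) = 67/89 ≈ 0.75281)
K(Y, P) = 223 + P*Y (K(Y, P) = P*Y + 223 = 223 + P*Y)
x(R) = 2*R/(67/89 + R) (x(R) = (R + R)/(R + 67/89) = (2*R)/(67/89 + R) = 2*R/(67/89 + R))
K(154, 140)/(-6955) + x(106)/18938 = (223 + 140*154)/(-6955) + (178*106/(67 + 89*106))/18938 = (223 + 21560)*(-1/6955) + (178*106/(67 + 9434))*(1/18938) = 21783*(-1/6955) + (178*106/9501)*(1/18938) = -21783/6955 + (178*106*(1/9501))*(1/18938) = -21783/6955 + (18868/9501)*(1/18938) = -21783/6955 + 9434/89964969 = -1959641306257/625706359395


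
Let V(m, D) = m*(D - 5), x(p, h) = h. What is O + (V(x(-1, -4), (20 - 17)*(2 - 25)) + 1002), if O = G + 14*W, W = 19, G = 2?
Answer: 1566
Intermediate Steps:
V(m, D) = m*(-5 + D)
O = 268 (O = 2 + 14*19 = 2 + 266 = 268)
O + (V(x(-1, -4), (20 - 17)*(2 - 25)) + 1002) = 268 + (-4*(-5 + (20 - 17)*(2 - 25)) + 1002) = 268 + (-4*(-5 + 3*(-23)) + 1002) = 268 + (-4*(-5 - 69) + 1002) = 268 + (-4*(-74) + 1002) = 268 + (296 + 1002) = 268 + 1298 = 1566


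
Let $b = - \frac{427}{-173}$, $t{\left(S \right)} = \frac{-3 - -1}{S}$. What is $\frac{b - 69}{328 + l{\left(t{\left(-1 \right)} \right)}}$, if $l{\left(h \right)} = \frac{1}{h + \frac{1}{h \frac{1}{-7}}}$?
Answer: $- \frac{17265}{84943} \approx -0.20325$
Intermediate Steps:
$t{\left(S \right)} = - \frac{2}{S}$ ($t{\left(S \right)} = \frac{-3 + 1}{S} = - \frac{2}{S}$)
$l{\left(h \right)} = \frac{1}{h - \frac{7}{h}}$ ($l{\left(h \right)} = \frac{1}{h + \frac{1}{h \left(- \frac{1}{7}\right)}} = \frac{1}{h + \frac{1}{\left(- \frac{1}{7}\right) h}} = \frac{1}{h - \frac{7}{h}}$)
$b = \frac{427}{173}$ ($b = \left(-427\right) \left(- \frac{1}{173}\right) = \frac{427}{173} \approx 2.4682$)
$\frac{b - 69}{328 + l{\left(t{\left(-1 \right)} \right)}} = \frac{\frac{427}{173} - 69}{328 + \frac{\left(-2\right) \frac{1}{-1}}{-7 + \left(- \frac{2}{-1}\right)^{2}}} = - \frac{11510}{173 \left(328 + \frac{\left(-2\right) \left(-1\right)}{-7 + \left(\left(-2\right) \left(-1\right)\right)^{2}}\right)} = - \frac{11510}{173 \left(328 + \frac{2}{-7 + 2^{2}}\right)} = - \frac{11510}{173 \left(328 + \frac{2}{-7 + 4}\right)} = - \frac{11510}{173 \left(328 + \frac{2}{-3}\right)} = - \frac{11510}{173 \left(328 + 2 \left(- \frac{1}{3}\right)\right)} = - \frac{11510}{173 \left(328 - \frac{2}{3}\right)} = - \frac{11510}{173 \cdot \frac{982}{3}} = \left(- \frac{11510}{173}\right) \frac{3}{982} = - \frac{17265}{84943}$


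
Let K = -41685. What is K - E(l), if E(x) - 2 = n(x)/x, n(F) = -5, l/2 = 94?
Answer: -7837151/188 ≈ -41687.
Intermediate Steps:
l = 188 (l = 2*94 = 188)
E(x) = 2 - 5/x
K - E(l) = -41685 - (2 - 5/188) = -41685 - 1*371/188 = -41685 - 371/188 = -7837151/188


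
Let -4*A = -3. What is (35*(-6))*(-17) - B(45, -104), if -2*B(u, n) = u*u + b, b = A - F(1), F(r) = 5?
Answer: 36643/8 ≈ 4580.4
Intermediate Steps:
A = ¾ (A = -¼*(-3) = ¾ ≈ 0.75000)
b = -17/4 (b = ¾ - 1*5 = ¾ - 5 = -17/4 ≈ -4.2500)
B(u, n) = 17/8 - u²/2 (B(u, n) = -(u*u - 17/4)/2 = -(u² - 17/4)/2 = -(-17/4 + u²)/2 = 17/8 - u²/2)
(35*(-6))*(-17) - B(45, -104) = (35*(-6))*(-17) - (17/8 - ½*45²) = -210*(-17) - (17/8 - ½*2025) = 3570 - (17/8 - 2025/2) = 3570 - 1*(-8083/8) = 3570 + 8083/8 = 36643/8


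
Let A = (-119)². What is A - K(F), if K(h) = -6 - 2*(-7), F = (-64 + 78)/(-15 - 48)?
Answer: 14153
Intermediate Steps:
A = 14161
F = -2/9 (F = 14/(-63) = 14*(-1/63) = -2/9 ≈ -0.22222)
K(h) = 8 (K(h) = -6 + 14 = 8)
A - K(F) = 14161 - 1*8 = 14161 - 8 = 14153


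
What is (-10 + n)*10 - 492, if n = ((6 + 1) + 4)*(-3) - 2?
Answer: -942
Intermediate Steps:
n = -35 (n = (7 + 4)*(-3) - 2 = 11*(-3) - 2 = -33 - 2 = -35)
(-10 + n)*10 - 492 = (-10 - 35)*10 - 492 = -45*10 - 492 = -450 - 492 = -942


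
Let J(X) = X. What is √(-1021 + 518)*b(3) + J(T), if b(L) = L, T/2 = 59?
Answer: 118 + 3*I*√503 ≈ 118.0 + 67.283*I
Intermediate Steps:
T = 118 (T = 2*59 = 118)
√(-1021 + 518)*b(3) + J(T) = √(-1021 + 518)*3 + 118 = √(-503)*3 + 118 = (I*√503)*3 + 118 = 3*I*√503 + 118 = 118 + 3*I*√503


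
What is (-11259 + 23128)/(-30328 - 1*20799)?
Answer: -11869/51127 ≈ -0.23215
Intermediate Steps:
(-11259 + 23128)/(-30328 - 1*20799) = 11869/(-30328 - 20799) = 11869/(-51127) = 11869*(-1/51127) = -11869/51127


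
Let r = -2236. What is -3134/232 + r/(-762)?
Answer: -467339/44196 ≈ -10.574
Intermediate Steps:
-3134/232 + r/(-762) = -3134/232 - 2236/(-762) = -3134*1/232 - 2236*(-1/762) = -1567/116 + 1118/381 = -467339/44196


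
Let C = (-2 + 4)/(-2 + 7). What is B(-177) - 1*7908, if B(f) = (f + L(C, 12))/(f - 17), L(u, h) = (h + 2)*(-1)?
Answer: -1533961/194 ≈ -7907.0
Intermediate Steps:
C = 2/5 ≈ 0.40000
L(u, h) = -2 - h (L(u, h) = (2 + h)*(-1) = -2 - h)
B(f) = (-14 + f)/(-17 + f) (B(f) = (f + (-2 - 1*12))/(f - 17) = (f + (-2 - 12))/(-17 + f) = (f - 14)/(-17 + f) = (-14 + f)/(-17 + f))
B(-177) - 1*7908 = (-14 - 177)/(-17 - 177) - 1*7908 = -191/(-194) - 7908 = -1/194*(-191) - 7908 = 191/194 - 7908 = -1533961/194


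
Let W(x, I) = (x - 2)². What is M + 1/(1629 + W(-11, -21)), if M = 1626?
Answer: 2923549/1798 ≈ 1626.0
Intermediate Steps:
W(x, I) = (-2 + x)²
M + 1/(1629 + W(-11, -21)) = 1626 + 1/(1629 + (-2 - 11)²) = 1626 + 1/(1629 + (-13)²) = 1626 + 1/(1629 + 169) = 1626 + 1/1798 = 2923549/1798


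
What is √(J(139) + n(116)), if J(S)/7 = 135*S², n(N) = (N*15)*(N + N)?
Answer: 5*√746481 ≈ 4320.0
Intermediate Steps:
n(N) = 30*N² (n(N) = (15*N)*(2*N) = 30*N²)
J(S) = 945*S² (J(S) = 7*(135*S²) = 945*S²)
√(J(139) + n(116)) = √(945*139² + 30*116²) = √(945*19321 + 30*13456) = √(18258345 + 403680) = √18662025 = 5*√746481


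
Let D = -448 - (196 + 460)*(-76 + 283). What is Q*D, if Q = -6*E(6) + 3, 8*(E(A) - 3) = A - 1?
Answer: 2554500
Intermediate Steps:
E(A) = 23/8 + A/8 (E(A) = 3 + (A - 1)/8 = 3 + (-1 + A)/8 = 3 + (-⅛ + A/8) = 23/8 + A/8)
D = -136240 (D = -448 - 656*207 = -448 - 1*135792 = -448 - 135792 = -136240)
Q = -75/4 (Q = -6*(23/8 + (⅛)*6) + 3 = -6*(23/8 + ¾) + 3 = -6*29/8 + 3 = -87/4 + 3 = -75/4 ≈ -18.750)
Q*D = -75/4*(-136240) = 2554500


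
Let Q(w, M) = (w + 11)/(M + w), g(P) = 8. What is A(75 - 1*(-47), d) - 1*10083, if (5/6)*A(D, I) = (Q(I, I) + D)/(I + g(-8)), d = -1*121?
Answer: -62673927/6215 ≈ -10084.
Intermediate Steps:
d = -121
Q(w, M) = (11 + w)/(M + w)
A(D, I) = 6*(D + (11 + I)/(2*I))/(5*(8 + I)) (A(D, I) = 6*(((11 + I)/(I + I) + D)/(I + 8))/5 = 6*(((11 + I)/((2*I)) + D)/(8 + I))/5 = 6*(((1/(2*I))*(11 + I) + D)/(8 + I))/5 = 6*(((11 + I)/(2*I) + D)/(8 + I))/5 = 6*((D + (11 + I)/(2*I))/(8 + I))/5 = 6*(D + (11 + I)/(2*I))/(5*(8 + I)))
A(75 - 1*(-47), d) - 1*10083 = (⅗)*(11 - 121 + 2*(75 - 1*(-47))*(-121))/(-121*(8 - 121)) - 1*10083 = (⅗)*(-1/121)*(11 - 121 + 2*(75 + 47)*(-121))/(-113) - 10083 = (⅗)*(-1/121)*(-1/113)*(11 - 121 + 2*122*(-121)) - 10083 = (⅗)*(-1/121)*(-1/113)*(11 - 121 - 29524) - 10083 = (⅗)*(-1/121)*(-1/113)*(-29634) - 10083 = -8082/6215 - 10083 = -62673927/6215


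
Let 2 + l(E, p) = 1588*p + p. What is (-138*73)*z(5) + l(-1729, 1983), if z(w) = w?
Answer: 3100615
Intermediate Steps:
l(E, p) = -2 + 1589*p (l(E, p) = -2 + (1588*p + p) = -2 + 1589*p)
(-138*73)*z(5) + l(-1729, 1983) = -138*73*5 + (-2 + 1589*1983) = -10074*5 + (-2 + 3150987) = -50370 + 3150985 = 3100615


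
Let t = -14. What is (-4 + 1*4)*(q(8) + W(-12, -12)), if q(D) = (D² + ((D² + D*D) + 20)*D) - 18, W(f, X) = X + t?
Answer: 0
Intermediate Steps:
W(f, X) = -14 + X (W(f, X) = X - 14 = -14 + X)
q(D) = -18 + D² + D*(20 + 2*D²) (q(D) = (D² + ((D² + D²) + 20)*D) - 18 = (D² + (2*D² + 20)*D) - 18 = (D² + (20 + 2*D²)*D) - 18 = (D² + D*(20 + 2*D²)) - 18 = -18 + D² + D*(20 + 2*D²))
(-4 + 1*4)*(q(8) + W(-12, -12)) = (-4 + 1*4)*((-18 + 8² + 2*8³ + 20*8) + (-14 - 12)) = (-4 + 4)*((-18 + 64 + 2*512 + 160) - 26) = 0*((-18 + 64 + 1024 + 160) - 26) = 0*(1230 - 26) = 0*1204 = 0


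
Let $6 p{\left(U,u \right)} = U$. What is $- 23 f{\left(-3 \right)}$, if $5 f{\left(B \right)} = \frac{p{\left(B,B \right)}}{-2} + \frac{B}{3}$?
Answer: $\frac{69}{20} \approx 3.45$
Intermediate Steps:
$p{\left(U,u \right)} = \frac{U}{6}$
$f{\left(B \right)} = \frac{B}{20}$ ($f{\left(B \right)} = \frac{\frac{\frac{1}{6} B}{-2} + \frac{B}{3}}{5} = \frac{\frac{B}{6} \left(- \frac{1}{2}\right) + B \frac{1}{3}}{5} = \frac{- \frac{B}{12} + \frac{B}{3}}{5} = \frac{\frac{1}{4} B}{5} = \frac{B}{20}$)
$- 23 f{\left(-3 \right)} = - 23 \cdot \frac{1}{20} \left(-3\right) = \left(-23\right) \left(- \frac{3}{20}\right) = \frac{69}{20}$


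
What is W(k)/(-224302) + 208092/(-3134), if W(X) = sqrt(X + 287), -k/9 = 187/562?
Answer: -104046/1567 - sqrt(89701382)/126057724 ≈ -66.398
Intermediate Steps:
k = -1683/562 ≈ -2.9947
W(X) = sqrt(287 + X)
W(k)/(-224302) + 208092/(-3134) = sqrt(287 - 1683/562)/(-224302) + 208092/(-3134) = sqrt(159611/562)*(-1/224302) + 208092*(-1/3134) = (sqrt(89701382)/562)*(-1/224302) - 104046/1567 = -sqrt(89701382)/126057724 - 104046/1567 = -104046/1567 - sqrt(89701382)/126057724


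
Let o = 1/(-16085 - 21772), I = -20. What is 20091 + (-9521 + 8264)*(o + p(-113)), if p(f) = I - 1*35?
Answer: 1125943313/12619 ≈ 89226.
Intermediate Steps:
p(f) = -55 (p(f) = -20 - 1*35 = -20 - 35 = -55)
o = -1/37857 (o = 1/(-37857) = -1/37857 ≈ -2.6415e-5)
20091 + (-9521 + 8264)*(o + p(-113)) = 20091 + (-9521 + 8264)*(-1/37857 - 55) = 20091 - 1257*(-2082136/37857) = 20091 + 872414984/12619 = 1125943313/12619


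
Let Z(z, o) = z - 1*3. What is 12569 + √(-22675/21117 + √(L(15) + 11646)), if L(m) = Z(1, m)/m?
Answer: 12569 + √(-11970699375 + 2972851260*√163770)/105585 ≈ 12579.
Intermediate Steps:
Z(z, o) = -3 + z (Z(z, o) = z - 3 = -3 + z)
L(m) = -2/m (L(m) = (-3 + 1)/m = -2/m)
12569 + √(-22675/21117 + √(L(15) + 11646)) = 12569 + √(-22675/21117 + √(-2/15 + 11646)) = 12569 + √(-22675/21117 + √(174688/15)) = 12569 + √(-22675/21117 + 4*√163770/15)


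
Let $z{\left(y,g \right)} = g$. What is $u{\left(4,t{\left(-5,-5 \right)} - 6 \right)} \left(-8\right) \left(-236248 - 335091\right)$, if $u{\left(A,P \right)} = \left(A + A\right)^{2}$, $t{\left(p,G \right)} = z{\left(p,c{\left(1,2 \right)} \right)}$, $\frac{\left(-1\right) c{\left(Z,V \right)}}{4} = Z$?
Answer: $292525568$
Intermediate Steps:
$c{\left(Z,V \right)} = - 4 Z$
$t{\left(p,G \right)} = -4$ ($t{\left(p,G \right)} = \left(-4\right) 1 = -4$)
$u{\left(A,P \right)} = 4 A^{2}$ ($u{\left(A,P \right)} = \left(2 A\right)^{2} = 4 A^{2}$)
$u{\left(4,t{\left(-5,-5 \right)} - 6 \right)} \left(-8\right) \left(-236248 - 335091\right) = 4 \cdot 4^{2} \left(-8\right) \left(-236248 - 335091\right) = 4 \cdot 16 \left(-8\right) \left(-236248 - 335091\right) = 64 \left(-8\right) \left(-571339\right) = \left(-512\right) \left(-571339\right) = 292525568$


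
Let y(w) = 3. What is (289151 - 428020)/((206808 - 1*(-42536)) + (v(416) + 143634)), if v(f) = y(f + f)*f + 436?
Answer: -138869/394662 ≈ -0.35187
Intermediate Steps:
v(f) = 436 + 3*f (v(f) = 3*f + 436 = 436 + 3*f)
(289151 - 428020)/((206808 - 1*(-42536)) + (v(416) + 143634)) = (289151 - 428020)/((206808 - 1*(-42536)) + ((436 + 3*416) + 143634)) = -138869/((206808 + 42536) + ((436 + 1248) + 143634)) = -138869/(249344 + (1684 + 143634)) = -138869/(249344 + 145318) = -138869/394662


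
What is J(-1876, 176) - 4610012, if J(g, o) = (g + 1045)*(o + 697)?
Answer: -5335475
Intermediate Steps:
J(g, o) = (697 + o)*(1045 + g) (J(g, o) = (1045 + g)*(697 + o) = (697 + o)*(1045 + g))
J(-1876, 176) - 4610012 = (728365 + 697*(-1876) + 1045*176 - 1876*176) - 4610012 = (728365 - 1307572 + 183920 - 330176) - 4610012 = -725463 - 4610012 = -5335475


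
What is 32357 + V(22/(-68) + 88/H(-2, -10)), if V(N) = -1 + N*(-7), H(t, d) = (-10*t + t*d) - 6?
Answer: 1099565/34 ≈ 32340.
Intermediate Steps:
H(t, d) = -6 - 10*t + d*t (H(t, d) = (-10*t + d*t) - 6 = -6 - 10*t + d*t)
V(N) = -1 - 7*N
32357 + V(22/(-68) + 88/H(-2, -10)) = 32357 + (-1 - 7*(22/(-68) + 88/(-6 - 10*(-2) - 10*(-2)))) = 32357 + (-1 - 7*(22*(-1/68) + 88/(-6 + 20 + 20))) = 32357 + (-1 - 7*(-11/34 + 88/34)) = 32357 + (-1 - 7*(-11/34 + 88*(1/34))) = 32357 + (-1 - 7*(-11/34 + 44/17)) = 32357 + (-1 - 7*77/34) = 32357 + (-1 - 539/34) = 32357 - 573/34 = 1099565/34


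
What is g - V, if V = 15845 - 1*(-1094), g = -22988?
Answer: -39927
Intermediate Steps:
V = 16939 (V = 15845 + 1094 = 16939)
g - V = -22988 - 1*16939 = -22988 - 16939 = -39927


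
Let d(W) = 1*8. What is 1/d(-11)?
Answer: ⅛ ≈ 0.12500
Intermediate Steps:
d(W) = 8
1/d(-11) = 1/8 = ⅛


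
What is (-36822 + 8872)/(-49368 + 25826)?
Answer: 13975/11771 ≈ 1.1872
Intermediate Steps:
(-36822 + 8872)/(-49368 + 25826) = -27950/(-23542) = -27950*(-1/23542) = 13975/11771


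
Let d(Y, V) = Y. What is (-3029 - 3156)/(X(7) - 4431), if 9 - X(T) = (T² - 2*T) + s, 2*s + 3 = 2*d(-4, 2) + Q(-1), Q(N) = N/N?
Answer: 6185/4452 ≈ 1.3893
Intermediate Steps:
Q(N) = 1
s = -5 (s = -3/2 + (2*(-4) + 1)/2 = -3/2 + (-8 + 1)/2 = -3/2 + (½)*(-7) = -3/2 - 7/2 = -5)
X(T) = 14 - T² + 2*T (X(T) = 9 - ((T² - 2*T) - 5) = 9 - (-5 + T² - 2*T) = 9 + (5 - T² + 2*T) = 14 - T² + 2*T)
(-3029 - 3156)/(X(7) - 4431) = (-3029 - 3156)/((14 - 1*7² + 2*7) - 4431) = -6185/((14 - 1*49 + 14) - 4431) = -6185/((14 - 49 + 14) - 4431) = -6185/(-21 - 4431) = -6185/(-4452) = -6185*(-1/4452) = 6185/4452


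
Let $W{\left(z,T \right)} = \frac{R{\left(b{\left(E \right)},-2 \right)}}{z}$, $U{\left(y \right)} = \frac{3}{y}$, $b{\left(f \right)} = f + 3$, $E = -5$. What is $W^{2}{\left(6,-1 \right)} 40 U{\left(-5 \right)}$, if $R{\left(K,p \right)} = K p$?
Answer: $- \frac{32}{3} \approx -10.667$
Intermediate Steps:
$b{\left(f \right)} = 3 + f$
$W{\left(z,T \right)} = \frac{4}{z}$ ($W{\left(z,T \right)} = \frac{\left(3 - 5\right) \left(-2\right)}{z} = \frac{\left(-2\right) \left(-2\right)}{z} = \frac{4}{z}$)
$W^{2}{\left(6,-1 \right)} 40 U{\left(-5 \right)} = \left(\frac{4}{6}\right)^{2} \cdot 40 \frac{3}{-5} = \left(4 \cdot \frac{1}{6}\right)^{2} \cdot 40 \cdot 3 \left(- \frac{1}{5}\right) = \left(\frac{2}{3}\right)^{2} \cdot 40 \left(- \frac{3}{5}\right) = \frac{4}{9} \cdot 40 \left(- \frac{3}{5}\right) = \frac{160}{9} \left(- \frac{3}{5}\right) = - \frac{32}{3}$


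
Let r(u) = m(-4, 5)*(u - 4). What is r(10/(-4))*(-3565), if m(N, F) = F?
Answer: 231725/2 ≈ 1.1586e+5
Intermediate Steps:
r(u) = -20 + 5*u (r(u) = 5*(u - 4) = 5*(-4 + u) = -20 + 5*u)
r(10/(-4))*(-3565) = (-20 + 5*(10/(-4)))*(-3565) = (-20 + 5*(10*(-1/4)))*(-3565) = (-20 + 5*(-5/2))*(-3565) = (-20 - 25/2)*(-3565) = -65/2*(-3565) = 231725/2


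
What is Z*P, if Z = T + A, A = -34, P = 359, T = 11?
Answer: -8257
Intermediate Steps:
Z = -23 (Z = 11 - 34 = -23)
Z*P = -23*359 = -8257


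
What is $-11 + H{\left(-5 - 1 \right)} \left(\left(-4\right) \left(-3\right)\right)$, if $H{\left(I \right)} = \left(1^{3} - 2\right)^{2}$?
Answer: $1$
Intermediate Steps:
$H{\left(I \right)} = 1$ ($H{\left(I \right)} = \left(1 - 2\right)^{2} = \left(-1\right)^{2} = 1$)
$-11 + H{\left(-5 - 1 \right)} \left(\left(-4\right) \left(-3\right)\right) = -11 + 1 \left(\left(-4\right) \left(-3\right)\right) = -11 + 1 \cdot 12 = -11 + 12 = 1$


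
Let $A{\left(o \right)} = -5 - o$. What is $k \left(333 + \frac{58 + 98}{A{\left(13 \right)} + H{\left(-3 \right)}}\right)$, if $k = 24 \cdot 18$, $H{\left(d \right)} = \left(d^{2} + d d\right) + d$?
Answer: $121392$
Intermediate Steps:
$H{\left(d \right)} = d + 2 d^{2}$ ($H{\left(d \right)} = \left(d^{2} + d^{2}\right) + d = 2 d^{2} + d = d + 2 d^{2}$)
$k = 432$
$k \left(333 + \frac{58 + 98}{A{\left(13 \right)} + H{\left(-3 \right)}}\right) = 432 \left(333 + \frac{58 + 98}{\left(-5 - 13\right) - 3 \left(1 + 2 \left(-3\right)\right)}\right) = 432 \left(333 + \frac{156}{\left(-5 - 13\right) - 3 \left(1 - 6\right)}\right) = 432 \left(333 + \frac{156}{-18 - -15}\right) = 432 \left(333 + \frac{156}{-18 + 15}\right) = 432 \left(333 + \frac{156}{-3}\right) = 432 \left(333 + 156 \left(- \frac{1}{3}\right)\right) = 432 \left(333 - 52\right) = 432 \cdot 281 = 121392$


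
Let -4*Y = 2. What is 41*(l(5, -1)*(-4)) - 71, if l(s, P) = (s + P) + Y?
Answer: -645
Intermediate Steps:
Y = -½ (Y = -¼*2 = -½ ≈ -0.50000)
l(s, P) = -½ + P + s (l(s, P) = (s + P) - ½ = (P + s) - ½ = -½ + P + s)
41*(l(5, -1)*(-4)) - 71 = 41*((-½ - 1 + 5)*(-4)) - 71 = 41*((7/2)*(-4)) - 71 = 41*(-14) - 71 = -574 - 71 = -645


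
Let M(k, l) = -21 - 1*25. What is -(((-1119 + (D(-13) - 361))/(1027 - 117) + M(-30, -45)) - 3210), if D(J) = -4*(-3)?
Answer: 1482214/455 ≈ 3257.6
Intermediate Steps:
M(k, l) = -46 (M(k, l) = -21 - 25 = -46)
D(J) = 12
-(((-1119 + (D(-13) - 361))/(1027 - 117) + M(-30, -45)) - 3210) = -(((-1119 + (12 - 361))/(1027 - 117) - 46) - 3210) = -(((-1119 - 349)/910 - 46) - 3210) = -((-1468*1/910 - 46) - 3210) = -((-734/455 - 46) - 3210) = -(-21664/455 - 3210) = -1*(-1482214/455) = 1482214/455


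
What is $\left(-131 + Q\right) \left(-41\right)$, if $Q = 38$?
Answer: $3813$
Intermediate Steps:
$\left(-131 + Q\right) \left(-41\right) = \left(-131 + 38\right) \left(-41\right) = \left(-93\right) \left(-41\right) = 3813$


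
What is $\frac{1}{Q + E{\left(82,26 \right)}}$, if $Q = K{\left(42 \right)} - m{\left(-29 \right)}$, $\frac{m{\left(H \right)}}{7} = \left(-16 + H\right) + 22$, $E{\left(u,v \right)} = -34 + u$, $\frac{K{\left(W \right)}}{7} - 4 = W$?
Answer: $\frac{1}{531} \approx 0.0018832$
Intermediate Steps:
$K{\left(W \right)} = 28 + 7 W$
$m{\left(H \right)} = 42 + 7 H$ ($m{\left(H \right)} = 7 \left(\left(-16 + H\right) + 22\right) = 7 \left(6 + H\right) = 42 + 7 H$)
$Q = 483$ ($Q = \left(28 + 7 \cdot 42\right) - \left(42 + 7 \left(-29\right)\right) = \left(28 + 294\right) - \left(42 - 203\right) = 322 - -161 = 322 + 161 = 483$)
$\frac{1}{Q + E{\left(82,26 \right)}} = \frac{1}{483 + \left(-34 + 82\right)} = \frac{1}{483 + 48} = \frac{1}{531}$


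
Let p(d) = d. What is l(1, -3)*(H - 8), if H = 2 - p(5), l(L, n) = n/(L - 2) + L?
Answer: -44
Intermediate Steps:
l(L, n) = L + n/(-2 + L) (l(L, n) = n/(-2 + L) + L = L + n/(-2 + L))
H = -3 (H = 2 - 1*5 = 2 - 5 = -3)
l(1, -3)*(H - 8) = ((-3 + 1² - 2*1)/(-2 + 1))*(-3 - 8) = ((-3 + 1 - 2)/(-1))*(-11) = -1*(-4)*(-11) = 4*(-11) = -44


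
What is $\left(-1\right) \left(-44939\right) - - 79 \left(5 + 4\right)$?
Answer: $45650$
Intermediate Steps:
$\left(-1\right) \left(-44939\right) - - 79 \left(5 + 4\right) = 44939 - \left(-79\right) 9 = 44939 - -711 = 44939 + 711 = 45650$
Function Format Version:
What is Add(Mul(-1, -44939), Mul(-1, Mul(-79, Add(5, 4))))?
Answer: 45650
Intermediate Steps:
Add(Mul(-1, -44939), Mul(-1, Mul(-79, Add(5, 4)))) = Add(44939, Mul(-1, Mul(-79, 9))) = Add(44939, Mul(-1, -711)) = Add(44939, 711) = 45650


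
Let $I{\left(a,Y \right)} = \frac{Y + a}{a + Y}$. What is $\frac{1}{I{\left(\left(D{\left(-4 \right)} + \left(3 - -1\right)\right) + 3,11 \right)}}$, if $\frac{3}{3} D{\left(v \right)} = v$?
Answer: $1$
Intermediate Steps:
$D{\left(v \right)} = v$
$I{\left(a,Y \right)} = 1$ ($I{\left(a,Y \right)} = \frac{Y + a}{Y + a} = 1$)
$\frac{1}{I{\left(\left(D{\left(-4 \right)} + \left(3 - -1\right)\right) + 3,11 \right)}} = 1^{-1} = 1$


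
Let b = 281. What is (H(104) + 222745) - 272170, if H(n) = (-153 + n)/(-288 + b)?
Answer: -49418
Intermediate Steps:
H(n) = 153/7 - n/7 (H(n) = (-153 + n)/(-288 + 281) = (-153 + n)/(-7) = (-153 + n)*(-⅐) = 153/7 - n/7)
(H(104) + 222745) - 272170 = ((153/7 - ⅐*104) + 222745) - 272170 = ((153/7 - 104/7) + 222745) - 272170 = (7 + 222745) - 272170 = 222752 - 272170 = -49418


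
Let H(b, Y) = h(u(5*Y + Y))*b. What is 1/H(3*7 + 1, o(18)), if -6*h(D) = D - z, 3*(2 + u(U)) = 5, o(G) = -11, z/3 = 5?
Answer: 9/506 ≈ 0.017787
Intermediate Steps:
z = 15 (z = 3*5 = 15)
u(U) = -⅓ (u(U) = -2 + (⅓)*5 = -2 + 5/3 = -⅓)
h(D) = 5/2 - D/6 (h(D) = -(D - 1*15)/6 = -(D - 15)/6 = -(-15 + D)/6 = 5/2 - D/6)
H(b, Y) = 23*b/9 (H(b, Y) = (5/2 - ⅙*(-⅓))*b = (5/2 + 1/18)*b = 23*b/9)
1/H(3*7 + 1, o(18)) = 1/(23*(3*7 + 1)/9) = 1/(23*(21 + 1)/9) = 1/((23/9)*22) = 1/(506/9) = 9/506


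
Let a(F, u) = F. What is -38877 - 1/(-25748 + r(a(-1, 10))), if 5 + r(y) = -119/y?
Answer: -996573017/25634 ≈ -38877.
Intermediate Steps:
r(y) = -5 - 119/y
-38877 - 1/(-25748 + r(a(-1, 10))) = -38877 - 1/(-25748 + (-5 - 119/(-1))) = -38877 - 1/(-25748 + (-5 - 119*(-1))) = -38877 - 1/(-25748 + (-5 + 119)) = -38877 - 1/(-25748 + 114) = -38877 - 1/(-25634) = -38877 - 1*(-1/25634) = -38877 + 1/25634 = -996573017/25634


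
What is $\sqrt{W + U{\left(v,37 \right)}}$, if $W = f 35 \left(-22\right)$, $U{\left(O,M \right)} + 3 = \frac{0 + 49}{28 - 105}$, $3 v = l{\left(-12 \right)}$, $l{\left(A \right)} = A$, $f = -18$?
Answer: $\frac{2 \sqrt{419155}}{11} \approx 117.71$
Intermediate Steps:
$v = -4$ ($v = \frac{1}{3} \left(-12\right) = -4$)
$U{\left(O,M \right)} = - \frac{40}{11}$ ($U{\left(O,M \right)} = -3 + \frac{0 + 49}{28 - 105} = -3 + \frac{49}{-77} = -3 + 49 \left(- \frac{1}{77}\right) = -3 - \frac{7}{11} = - \frac{40}{11}$)
$W = 13860$ ($W = \left(-18\right) 35 \left(-22\right) = \left(-630\right) \left(-22\right) = 13860$)
$\sqrt{W + U{\left(v,37 \right)}} = \sqrt{13860 - \frac{40}{11}} = \sqrt{\frac{152420}{11}} = \frac{2 \sqrt{419155}}{11}$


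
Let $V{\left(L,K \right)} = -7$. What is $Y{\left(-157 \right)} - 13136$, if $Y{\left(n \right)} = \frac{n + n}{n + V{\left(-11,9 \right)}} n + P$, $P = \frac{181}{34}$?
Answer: $- \frac{9361598}{697} \approx -13431.0$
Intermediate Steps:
$P = \frac{181}{34}$ ($P = 181 \cdot \frac{1}{34} = \frac{181}{34} \approx 5.3235$)
$Y{\left(n \right)} = \frac{181}{34} + \frac{2 n^{2}}{-7 + n}$ ($Y{\left(n \right)} = \frac{n + n}{n - 7} n + \frac{181}{34} = \frac{2 n}{-7 + n} n + \frac{181}{34} = \frac{2 n^{2}}{-7 + n} + \frac{181}{34} = \frac{181}{34} + \frac{2 n^{2}}{-7 + n}$)
$Y{\left(-157 \right)} - 13136 = \frac{-1267 + 68 \left(-157\right)^{2} + 181 \left(-157\right)}{34 \left(-7 - 157\right)} - 13136 = \frac{-1267 + 68 \cdot 24649 - 28417}{34 \left(-164\right)} - 13136 = \frac{1}{34} \left(- \frac{1}{164}\right) \left(-1267 + 1676132 - 28417\right) - 13136 = \frac{1}{34} \left(- \frac{1}{164}\right) 1646448 - 13136 = - \frac{205806}{697} - 13136 = - \frac{9361598}{697}$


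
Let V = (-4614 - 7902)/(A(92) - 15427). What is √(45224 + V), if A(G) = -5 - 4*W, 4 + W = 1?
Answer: √74676339655/1285 ≈ 212.66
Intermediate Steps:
W = -3 (W = -4 + 1 = -3)
A(G) = 7 (A(G) = -5 - 4*(-3) = -5 + 12 = 7)
V = 1043/1285 (V = (-4614 - 7902)/(7 - 15427) = -12516/(-15420) = -12516*(-1/15420) = 1043/1285 ≈ 0.81167)
√(45224 + V) = √(45224 + 1043/1285) = √(58113883/1285) = √74676339655/1285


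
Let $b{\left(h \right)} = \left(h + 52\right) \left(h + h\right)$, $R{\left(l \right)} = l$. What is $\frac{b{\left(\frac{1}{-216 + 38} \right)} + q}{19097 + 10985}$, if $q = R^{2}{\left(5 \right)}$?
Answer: $\frac{386795}{476559044} \approx 0.00081164$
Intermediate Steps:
$q = 25$ ($q = 5^{2} = 25$)
$b{\left(h \right)} = 2 h \left(52 + h\right)$ ($b{\left(h \right)} = \left(52 + h\right) 2 h = 2 h \left(52 + h\right)$)
$\frac{b{\left(\frac{1}{-216 + 38} \right)} + q}{19097 + 10985} = \frac{\frac{2 \left(52 + \frac{1}{-216 + 38}\right)}{-216 + 38} + 25}{19097 + 10985} = \frac{\frac{2 \left(52 + \frac{1}{-178}\right)}{-178} + 25}{30082} = \left(2 \left(- \frac{1}{178}\right) \left(52 - \frac{1}{178}\right) + 25\right) \frac{1}{30082} = \left(2 \left(- \frac{1}{178}\right) \frac{9255}{178} + 25\right) \frac{1}{30082} = \left(- \frac{9255}{15842} + 25\right) \frac{1}{30082} = \frac{386795}{15842} \cdot \frac{1}{30082} = \frac{386795}{476559044}$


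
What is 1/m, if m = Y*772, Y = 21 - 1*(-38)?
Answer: 1/45548 ≈ 2.1955e-5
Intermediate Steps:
Y = 59 (Y = 21 + 38 = 59)
m = 45548 (m = 59*772 = 45548)
1/m = 1/45548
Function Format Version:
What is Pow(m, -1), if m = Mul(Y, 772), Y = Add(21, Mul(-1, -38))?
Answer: Rational(1, 45548) ≈ 2.1955e-5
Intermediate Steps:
Y = 59 (Y = Add(21, 38) = 59)
m = 45548 (m = Mul(59, 772) = 45548)
Pow(m, -1) = Pow(45548, -1) = Rational(1, 45548)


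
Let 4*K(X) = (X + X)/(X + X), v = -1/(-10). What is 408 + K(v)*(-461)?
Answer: 1171/4 ≈ 292.75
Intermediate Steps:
v = ⅒ (v = -1*(-⅒) = ⅒ ≈ 0.10000)
K(X) = ¼ (K(X) = ((X + X)/(X + X))/4 = ((2*X)/((2*X)))/4 = ((2*X)*(1/(2*X)))/4 = (¼)*1 = ¼)
408 + K(v)*(-461) = 408 + (¼)*(-461) = 408 - 461/4 = 1171/4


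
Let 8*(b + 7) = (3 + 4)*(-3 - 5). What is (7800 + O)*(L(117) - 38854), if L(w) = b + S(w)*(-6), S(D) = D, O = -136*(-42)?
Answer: -534669840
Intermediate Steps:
O = 5712
b = -14 (b = -7 + ((3 + 4)*(-3 - 5))/8 = -7 + (7*(-8))/8 = -7 + (⅛)*(-56) = -7 - 7 = -14)
L(w) = -14 - 6*w (L(w) = -14 + w*(-6) = -14 - 6*w)
(7800 + O)*(L(117) - 38854) = (7800 + 5712)*((-14 - 6*117) - 38854) = 13512*((-14 - 702) - 38854) = 13512*(-716 - 38854) = 13512*(-39570) = -534669840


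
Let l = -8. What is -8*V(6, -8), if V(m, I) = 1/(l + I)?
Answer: 1/2 ≈ 0.50000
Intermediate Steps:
V(m, I) = 1/(-8 + I)
-8*V(6, -8) = -8/(-8 - 8) = -8/(-16) = -8*(-1/16) = 1/2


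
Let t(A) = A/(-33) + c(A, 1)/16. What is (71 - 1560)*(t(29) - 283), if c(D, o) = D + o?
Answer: 110854561/264 ≈ 4.1990e+5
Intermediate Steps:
t(A) = 1/16 + 17*A/528 (t(A) = A/(-33) + (A + 1)/16 = A*(-1/33) + (1 + A)*(1/16) = -A/33 + (1/16 + A/16) = 1/16 + 17*A/528)
(71 - 1560)*(t(29) - 283) = (71 - 1560)*((1/16 + (17/528)*29) - 283) = -1489*((1/16 + 493/528) - 283) = -1489*(263/264 - 283) = -1489*(-74449/264) = 110854561/264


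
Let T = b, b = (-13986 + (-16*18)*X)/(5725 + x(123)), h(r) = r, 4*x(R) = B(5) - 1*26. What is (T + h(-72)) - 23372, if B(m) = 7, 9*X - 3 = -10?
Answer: -536477212/22881 ≈ -23446.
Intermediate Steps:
X = -7/9 (X = ⅓ + (⅑)*(-10) = ⅓ - 10/9 = -7/9 ≈ -0.77778)
x(R) = -19/4 (x(R) = (7 - 1*26)/4 = (7 - 26)/4 = (¼)*(-19) = -19/4)
b = -55048/22881 (b = (-13986 - 16*18*(-7/9))/(5725 - 19/4) = (-13986 - 288*(-7/9))/(22881/4) = (-13986 + 224)*(4/22881) = -13762*4/22881 = -55048/22881 ≈ -2.4058)
T = -55048/22881 ≈ -2.4058
(T + h(-72)) - 23372 = (-55048/22881 - 72) - 23372 = -1702480/22881 - 23372 = -536477212/22881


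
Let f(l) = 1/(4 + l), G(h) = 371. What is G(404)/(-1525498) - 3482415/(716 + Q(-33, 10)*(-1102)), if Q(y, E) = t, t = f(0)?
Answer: -10624834562191/1343963738 ≈ -7905.6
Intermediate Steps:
t = ¼ (t = 1/(4 + 0) = 1/4 = ¼ ≈ 0.25000)
Q(y, E) = ¼
G(404)/(-1525498) - 3482415/(716 + Q(-33, 10)*(-1102)) = 371/(-1525498) - 3482415/(716 + (¼)*(-1102)) = 371*(-1/1525498) - 3482415/(716 - 551/2) = -371/1525498 - 3482415/881/2 = -371/1525498 - 3482415*2/881 = -371/1525498 - 6964830/881 = -10624834562191/1343963738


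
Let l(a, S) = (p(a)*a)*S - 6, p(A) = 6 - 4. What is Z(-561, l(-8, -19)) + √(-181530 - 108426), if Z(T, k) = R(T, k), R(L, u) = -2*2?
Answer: -4 + 2*I*√72489 ≈ -4.0 + 538.48*I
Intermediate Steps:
p(A) = 2
l(a, S) = -6 + 2*S*a (l(a, S) = (2*a)*S - 6 = 2*S*a - 6 = -6 + 2*S*a)
R(L, u) = -4
Z(T, k) = -4
Z(-561, l(-8, -19)) + √(-181530 - 108426) = -4 + √(-181530 - 108426) = -4 + √(-289956) = -4 + 2*I*√72489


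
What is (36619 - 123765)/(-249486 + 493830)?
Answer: -43573/122172 ≈ -0.35665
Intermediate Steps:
(36619 - 123765)/(-249486 + 493830) = -87146/244344 = -87146*1/244344 = -43573/122172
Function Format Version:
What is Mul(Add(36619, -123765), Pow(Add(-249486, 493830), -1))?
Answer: Rational(-43573, 122172) ≈ -0.35665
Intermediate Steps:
Mul(Add(36619, -123765), Pow(Add(-249486, 493830), -1)) = Mul(-87146, Pow(244344, -1)) = Mul(-87146, Rational(1, 244344)) = Rational(-43573, 122172)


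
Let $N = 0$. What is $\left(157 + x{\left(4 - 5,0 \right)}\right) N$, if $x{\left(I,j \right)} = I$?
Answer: $0$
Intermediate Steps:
$\left(157 + x{\left(4 - 5,0 \right)}\right) N = \left(157 + \left(4 - 5\right)\right) 0 = \left(157 - 1\right) 0 = 156 \cdot 0 = 0$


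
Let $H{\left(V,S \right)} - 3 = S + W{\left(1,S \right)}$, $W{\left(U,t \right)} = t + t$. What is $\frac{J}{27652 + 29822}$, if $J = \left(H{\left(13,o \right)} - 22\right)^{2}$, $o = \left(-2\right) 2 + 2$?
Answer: $\frac{625}{57474} \approx 0.010874$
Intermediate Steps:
$W{\left(U,t \right)} = 2 t$
$o = -2$ ($o = -4 + 2 = -2$)
$H{\left(V,S \right)} = 3 + 3 S$ ($H{\left(V,S \right)} = 3 + \left(S + 2 S\right) = 3 + 3 S$)
$J = 625$ ($J = \left(\left(3 + 3 \left(-2\right)\right) - 22\right)^{2} = \left(\left(3 - 6\right) - 22\right)^{2} = \left(-3 - 22\right)^{2} = \left(-25\right)^{2} = 625$)
$\frac{J}{27652 + 29822} = \frac{625}{27652 + 29822} = \frac{625}{57474}$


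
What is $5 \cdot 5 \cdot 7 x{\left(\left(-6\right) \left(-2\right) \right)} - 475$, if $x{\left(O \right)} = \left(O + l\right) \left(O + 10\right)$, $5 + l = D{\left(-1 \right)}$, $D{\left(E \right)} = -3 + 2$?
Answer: $22625$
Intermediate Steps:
$D{\left(E \right)} = -1$
$l = -6$ ($l = -5 - 1 = -6$)
$x{\left(O \right)} = \left(-6 + O\right) \left(10 + O\right)$ ($x{\left(O \right)} = \left(O - 6\right) \left(O + 10\right) = \left(-6 + O\right) \left(10 + O\right)$)
$5 \cdot 5 \cdot 7 x{\left(\left(-6\right) \left(-2\right) \right)} - 475 = 5 \cdot 5 \cdot 7 \left(-60 + \left(\left(-6\right) \left(-2\right)\right)^{2} + 4 \left(\left(-6\right) \left(-2\right)\right)\right) - 475 = 25 \cdot 7 \left(-60 + 12^{2} + 4 \cdot 12\right) - 475 = 175 \left(-60 + 144 + 48\right) - 475 = 175 \cdot 132 - 475 = 23100 - 475 = 22625$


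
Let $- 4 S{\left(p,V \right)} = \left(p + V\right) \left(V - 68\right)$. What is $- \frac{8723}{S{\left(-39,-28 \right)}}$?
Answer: $\frac{8723}{1608} \approx 5.4248$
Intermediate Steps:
$S{\left(p,V \right)} = - \frac{\left(-68 + V\right) \left(V + p\right)}{4}$ ($S{\left(p,V \right)} = - \frac{\left(p + V\right) \left(V - 68\right)}{4} = - \frac{\left(V + p\right) \left(-68 + V\right)}{4} = - \frac{\left(-68 + V\right) \left(V + p\right)}{4}$)
$- \frac{8723}{S{\left(-39,-28 \right)}} = - \frac{8723}{17 \left(-28\right) + 17 \left(-39\right) - \frac{\left(-28\right)^{2}}{4} - \left(-7\right) \left(-39\right)} = - \frac{8723}{-476 - 663 - 196 - 273} = - \frac{8723}{-1608} = \left(-8723\right) \left(- \frac{1}{1608}\right) = \frac{8723}{1608}$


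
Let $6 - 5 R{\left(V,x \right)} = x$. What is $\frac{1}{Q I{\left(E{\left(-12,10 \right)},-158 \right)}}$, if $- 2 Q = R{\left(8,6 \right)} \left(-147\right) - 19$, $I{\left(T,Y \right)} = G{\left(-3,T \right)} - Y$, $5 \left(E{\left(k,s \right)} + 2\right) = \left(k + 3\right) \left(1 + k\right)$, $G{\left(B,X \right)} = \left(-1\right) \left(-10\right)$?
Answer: $\frac{1}{1596} \approx 0.00062657$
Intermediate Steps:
$G{\left(B,X \right)} = 10$
$R{\left(V,x \right)} = \frac{6}{5} - \frac{x}{5}$
$E{\left(k,s \right)} = -2 + \frac{\left(1 + k\right) \left(3 + k\right)}{5}$ ($E{\left(k,s \right)} = -2 + \frac{\left(k + 3\right) \left(1 + k\right)}{5} = -2 + \frac{\left(3 + k\right) \left(1 + k\right)}{5} = -2 + \frac{\left(1 + k\right) \left(3 + k\right)}{5}$)
$I{\left(T,Y \right)} = 10 - Y$
$Q = \frac{19}{2}$ ($Q = - \frac{\left(\frac{6}{5} - \frac{6}{5}\right) \left(-147\right) - 19}{2} = - \frac{0 \left(-147\right) - 19}{2} = - \frac{0 - 19}{2} = \left(- \frac{1}{2}\right) \left(-19\right) = \frac{19}{2} \approx 9.5$)
$\frac{1}{Q I{\left(E{\left(-12,10 \right)},-158 \right)}} = \frac{1}{\frac{19}{2} \left(10 - -158\right)} = \frac{2}{19 \left(10 + 158\right)} = \frac{2}{19 \cdot 168} = \frac{2}{19} \cdot \frac{1}{168} = \frac{1}{1596}$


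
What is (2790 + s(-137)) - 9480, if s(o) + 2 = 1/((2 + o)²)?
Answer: -121961699/18225 ≈ -6692.0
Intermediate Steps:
s(o) = -2 + (2 + o)⁻² (s(o) = -2 + 1/((2 + o)²) = -2 + (2 + o)⁻²)
(2790 + s(-137)) - 9480 = (2790 + (-2 + (2 - 137)⁻²)) - 9480 = (2790 + (-2 + (-135)⁻²)) - 9480 = (2790 + (-2 + 1/18225)) - 9480 = (2790 - 36449/18225) - 9480 = 50811301/18225 - 9480 = -121961699/18225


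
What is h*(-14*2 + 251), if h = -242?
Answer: -53966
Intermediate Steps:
h*(-14*2 + 251) = -242*(-14*2 + 251) = -242*(-28 + 251) = -242*223 = -53966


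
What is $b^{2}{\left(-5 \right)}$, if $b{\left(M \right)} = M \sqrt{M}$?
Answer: $-125$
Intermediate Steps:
$b{\left(M \right)} = M^{\frac{3}{2}}$
$b^{2}{\left(-5 \right)} = \left(\left(-5\right)^{\frac{3}{2}}\right)^{2} = \left(- 5 i \sqrt{5}\right)^{2} = -125$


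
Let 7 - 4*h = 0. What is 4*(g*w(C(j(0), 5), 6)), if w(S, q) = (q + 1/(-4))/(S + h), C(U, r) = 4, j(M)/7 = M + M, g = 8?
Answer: 32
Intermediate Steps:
j(M) = 14*M (j(M) = 7*(M + M) = 7*(2*M) = 14*M)
h = 7/4 (h = 7/4 - ¼*0 = 7/4 + 0 = 7/4 ≈ 1.7500)
w(S, q) = (-¼ + q)/(7/4 + S) (w(S, q) = (q + 1/(-4))/(S + 7/4) = (q - ¼)/(7/4 + S) = (-¼ + q)/(7/4 + S))
4*(g*w(C(j(0), 5), 6)) = 4*(8*((-1 + 4*6)/(7 + 4*4))) = 4*(8*((-1 + 24)/(7 + 16))) = 4*(8*(23/23)) = 4*(8*((1/23)*23)) = 4*(8*1) = 4*8 = 32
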